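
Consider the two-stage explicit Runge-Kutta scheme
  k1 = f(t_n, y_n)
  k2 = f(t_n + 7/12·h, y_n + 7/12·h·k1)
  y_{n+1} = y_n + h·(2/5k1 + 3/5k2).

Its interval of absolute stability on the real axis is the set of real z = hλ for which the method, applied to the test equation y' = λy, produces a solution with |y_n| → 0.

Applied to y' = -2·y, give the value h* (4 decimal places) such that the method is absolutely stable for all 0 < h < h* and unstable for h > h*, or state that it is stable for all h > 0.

(-2.8571,0); λ=-2 ⇒ h* = (20/7)/2 = 1.4286.

Test eqn y'=λy, z=hλ:
  k1=λy_n ⇒ h·k1=z·y_n;  k2=λ(1+7/12z)y_n ⇒ h·k2=z(1+7/12z)y_n
  y_{n+1}/y_n = 1 + 2/5z + 3/5z(1+7/12z) = 1 + z + 7/20z²
  so R(z) = 1 + z + 7/20z².

Need |R(x)|<1, x<0.
x=-1.76: |R|=0.3242
R=1: x+7/20x²=0 ⇒ x=−20/7=-2.8571; min R=1−1/(4·7/20)=0.2857>−1
Confirm numerically:
  x=-2.564: |R|=0.73693 <1
  x=-1.949: |R|=0.38051 <1
  x=-1.444: |R|=0.28580 <1
  x=-3.246: |R|=1.44178 >1
  x=-3.099: |R|=1.26233 >1
  x=-3.008: |R|=1.15882 >1
So |R|<1 on (-2.8571, 0).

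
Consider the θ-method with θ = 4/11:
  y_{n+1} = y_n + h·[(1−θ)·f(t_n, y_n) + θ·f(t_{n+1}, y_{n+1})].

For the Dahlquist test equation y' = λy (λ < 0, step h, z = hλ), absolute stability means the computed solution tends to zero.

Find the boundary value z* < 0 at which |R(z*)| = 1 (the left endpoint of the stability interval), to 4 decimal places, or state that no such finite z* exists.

Set f=λy, z=hλ:
  y_{n+1} = y_n + z·[7/11·y_n + 4/11·y_{n+1}] ⇒ (1 − 4/11z)y_{n+1} = (1 + 7/11z)y_n
  ⇒ R(z) = (1 + 7/11z)/(1 − 4/11z).

Boundary: |R(x)|=1, x<0.
x=-1.36: |R|=0.0900
R=−1: 1+7/11x = −1+4/11x ⇒ -3/11x=2 ⇒ x=2/(-3/11)=-7.3333
Confirm numerically:
  x=-7.152: |R|=0.98627 <1
  x=-6.867: |R|=0.96363 <1
  x=-6.305: |R|=0.91483 <1
  x=-5.053: |R|=0.78082 <1
  x=-7.839: |R|=1.03582 >1
  x=-7.557: |R|=1.01628 >1
Interval (-7.3333, 0).

z* = -7.3333.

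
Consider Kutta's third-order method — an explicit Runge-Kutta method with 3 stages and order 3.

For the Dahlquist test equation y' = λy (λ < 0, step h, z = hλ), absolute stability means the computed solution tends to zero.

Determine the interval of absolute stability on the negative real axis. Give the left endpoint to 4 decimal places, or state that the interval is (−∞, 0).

Set f=λy, z=hλ:
  order 3, 3-stage ⇒ R(z)=1+z+z^2/2+z^3/6
  (e.g. R(-1.55)=0.03060, |R|=0.03060)

Boundary: |R(x)|=1, x<0.
x=-1.55: |R|=0.0306
|R(-2.49)|=0.9630 |R(-2.27)|=0.6431 |R(-1.28)|=0.1897
Bisect:
  x_lo=-3.1814 |R|=2.4874  x_hi=-0.0846 |R|=0.9189
  mid=-1.63301 |R|=0.02544 →hi
  mid=-2.40720 |R|=0.83469 →hi
  mid=-2.79429 |R|=1.52659 →lo
  mid=-2.60074 |R|=1.15066 →lo
  mid=-2.50397 |R|=0.98563 →hi
  mid=-2.55236 |R|=1.06633 →lo
  mid=-2.52816 |R|=1.02553 →lo
  mid=-2.51607 |R|=1.00547 →lo
  mid=-2.51002 |R|=0.99552 →hi
  mid=-2.51304 |R|=1.00049 →lo
  ...
  [-2.51285,-2.51266] ⇒ x*=-2.5127
Interval (-2.5127, 0).

(-2.5127, 0).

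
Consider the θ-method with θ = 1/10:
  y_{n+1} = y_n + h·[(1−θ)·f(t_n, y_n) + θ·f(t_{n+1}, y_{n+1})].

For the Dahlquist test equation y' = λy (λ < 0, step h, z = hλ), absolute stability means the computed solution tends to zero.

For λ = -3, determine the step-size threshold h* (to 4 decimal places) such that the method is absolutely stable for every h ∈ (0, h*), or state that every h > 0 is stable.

(-2.5000,0); λ=-3 ⇒ h* = (5/2)/3 = 0.8333.

With y'=λy (z=hλ):
  y_{n+1} = y_n + z·[9/10·y_n + 1/10·y_{n+1}] ⇒ (1 − 1/10z)y_{n+1} = (1 + 9/10z)y_n
  ⇒ R(z) = (1 + 9/10z)/(1 − 1/10z).

Find x<0 with |R(x)|<1.
x=-1.79: |R|=0.5182
R=−1: 1+9/10x = −1+1/10x ⇒ -4/5x=2 ⇒ x=2/(-4/5)=-2.5000
Confirm numerically:
  x=-1.914: |R|=0.60651 <1
  x=-1.886: |R|=0.58674 <1
  x=-1.548: |R|=0.34049 <1
  x=-1.223: |R|=0.08973 <1
  x=-2.803: |R|=1.18933 >1
  x=-2.764: |R|=1.16547 >1
Stable set (-2.5000, 0).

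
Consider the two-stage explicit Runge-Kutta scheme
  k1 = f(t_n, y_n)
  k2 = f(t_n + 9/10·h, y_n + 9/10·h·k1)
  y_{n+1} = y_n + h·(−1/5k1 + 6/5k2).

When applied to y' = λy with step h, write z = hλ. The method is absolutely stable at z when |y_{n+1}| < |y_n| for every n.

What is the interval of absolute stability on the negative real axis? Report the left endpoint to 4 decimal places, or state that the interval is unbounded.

z∈(-0.9259,0).

With y'=λy (z=hλ):
  k1=λy_n ⇒ h·k1=z·y_n;  k2=λ(1+9/10z)y_n ⇒ h·k2=z(1+9/10z)y_n
  y_{n+1}/y_n = 1 − 1/5z + 6/5z(1+9/10z) = 1 + z + 27/25z²
  R(z) = 1 + z + 27/25z².

Need |R(x)|<1, x<0.
x=-1.08: |R|=1.1797
R=1: x+27/25x²=0 ⇒ x=−25/27=-0.9259; min R=1−1/(4·27/25)=0.7685>−1
Confirm numerically:
  x=-0.824: |R|=0.90929 <1
  x=-0.795: |R|=0.88759 <1
  x=-0.754: |R|=0.86000 <1
  x=-1.368: |R|=1.65314 >1
  x=-1.364: |R|=1.64534 >1
So |R|<1 on (-0.9259, 0).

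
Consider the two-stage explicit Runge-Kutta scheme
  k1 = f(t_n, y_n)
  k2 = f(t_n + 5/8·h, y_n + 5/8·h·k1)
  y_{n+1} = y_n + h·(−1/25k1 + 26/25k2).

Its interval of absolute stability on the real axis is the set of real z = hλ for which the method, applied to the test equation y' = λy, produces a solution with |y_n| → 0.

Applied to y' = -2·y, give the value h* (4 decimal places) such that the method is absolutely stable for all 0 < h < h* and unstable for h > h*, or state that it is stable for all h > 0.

(-1.5385,0); λ=-2 ⇒ h* = (20/13)/2 = 0.7692.

With y'=λy (z=hλ):
  k1=λy_n ⇒ h·k1=z·y_n;  k2=λ(1+5/8z)y_n ⇒ h·k2=z(1+5/8z)y_n
  y_{n+1}/y_n = 1 − 1/25z + 26/25z(1+5/8z) = 1 + z + 13/20z²
  R(z) = 1 + z + 13/20z².

Solve |R(x)|<1 on ℝ⁻.
x=-0.31: |R|=0.7525
R=1: x+13/20x²=0 ⇒ x=−20/13=-1.5385; min R=1−1/(4·13/20)=0.6154>−1
Confirm numerically:
  x=-1.472: |R|=0.93641 <1
  x=-1.295: |R|=0.79507 <1
  x=-1.271: |R|=0.77904 <1
  x=-1.893: |R|=1.43624 >1
  x=-1.634: |R|=1.10147 >1
Interval (-1.5385, 0).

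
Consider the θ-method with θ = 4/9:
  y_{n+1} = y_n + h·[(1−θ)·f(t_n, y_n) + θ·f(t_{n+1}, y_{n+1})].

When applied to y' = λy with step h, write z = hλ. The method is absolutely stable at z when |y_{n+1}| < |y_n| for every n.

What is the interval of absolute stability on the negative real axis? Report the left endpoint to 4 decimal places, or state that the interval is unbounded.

Set f=λy, z=hλ:
  y_{n+1} = y_n + z·[5/9·y_n + 4/9·y_{n+1}] ⇒ (1 − 4/9z)y_{n+1} = (1 + 5/9z)y_n
  R(z) = (1 + 5/9z)/(1 − 4/9z).

Need |R(x)|<1, x<0.
x=-0.31: |R|=0.7275
R=−1: 1+5/9x = −1+4/9x ⇒ -1/9x=2 ⇒ x=2/(-1/9)=-18.0000
Confirm numerically:
  x=-15.593: |R|=0.96628 <1
  x=-14.713: |R|=0.95156 <1
  x=-9.851: |R|=0.83165 <1
  x=-9.726: |R|=0.82728 <1
  x=-18.511: |R|=1.00615 >1
  x=-18.259: |R|=1.00316 >1
Interval (-18.0000, 0).

z∈(-18.0000,0).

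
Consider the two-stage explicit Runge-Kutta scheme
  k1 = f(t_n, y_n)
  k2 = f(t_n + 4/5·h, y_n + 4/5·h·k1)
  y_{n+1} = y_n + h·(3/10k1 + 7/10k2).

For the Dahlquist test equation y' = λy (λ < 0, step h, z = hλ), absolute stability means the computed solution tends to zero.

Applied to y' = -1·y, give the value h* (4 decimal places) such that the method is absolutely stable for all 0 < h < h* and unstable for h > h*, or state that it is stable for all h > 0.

Test eqn y'=λy, z=hλ:
  k1=λy_n ⇒ h·k1=z·y_n;  k2=λ(1+4/5z)y_n ⇒ h·k2=z(1+4/5z)y_n
  y_{n+1}/y_n = 1 + 3/10z + 7/10z(1+4/5z) = 1 + z + 14/25z²
  so R(z) = 1 + z + 14/25z².

Solve |R(x)|<1 on ℝ⁻.
x=-0.42: |R|=0.6788
R=1: x+14/25x²=0 ⇒ x=−25/14=-1.7857; min R=1−1/(4·14/25)=0.5536>−1
Confirm numerically:
  x=-1.457: |R|=0.73180 <1
  x=-1.313: |R|=0.65242 <1
  x=-0.826: |R|=0.55607 <1
  x=-2.345: |R|=1.73445 >1
  x=-2.232: |R|=1.55782 >1
  x=-2.169: |R|=1.46555 >1
So |R|<1 on (-1.7857, 0).

(-1.7857,0); λ=-1 ⇒ h* = (25/14)/1 = 1.7857.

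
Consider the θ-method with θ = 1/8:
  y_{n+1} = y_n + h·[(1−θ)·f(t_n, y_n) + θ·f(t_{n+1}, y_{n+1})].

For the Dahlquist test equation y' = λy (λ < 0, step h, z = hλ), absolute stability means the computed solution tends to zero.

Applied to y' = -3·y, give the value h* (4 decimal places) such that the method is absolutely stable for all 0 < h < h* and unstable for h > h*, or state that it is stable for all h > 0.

(-2.6667,0); λ=-3 ⇒ h* = (8/3)/3 = 0.8889.

Test eqn y'=λy, z=hλ:
  y_{n+1} = y_n + z·[7/8·y_n + 1/8·y_{n+1}] ⇒ (1 − 1/8z)y_{n+1} = (1 + 7/8z)y_n
  Hence R(z) = (1 + 7/8z)/(1 − 1/8z).

Find x<0 with |R(x)|<1.
x=-1.15: |R|=0.0055
R=−1: 1+7/8x = −1+1/8x ⇒ -3/4x=2 ⇒ x=2/(-3/4)=-2.6667
Confirm numerically:
  x=-2.475: |R|=0.89021 <1
  x=-2.323: |R|=0.80025 <1
  x=-1.708: |R|=0.40750 <1
  x=-3.074: |R|=1.22070 >1
  x=-2.779: |R|=1.06253 >1
Stable set (-2.6667, 0).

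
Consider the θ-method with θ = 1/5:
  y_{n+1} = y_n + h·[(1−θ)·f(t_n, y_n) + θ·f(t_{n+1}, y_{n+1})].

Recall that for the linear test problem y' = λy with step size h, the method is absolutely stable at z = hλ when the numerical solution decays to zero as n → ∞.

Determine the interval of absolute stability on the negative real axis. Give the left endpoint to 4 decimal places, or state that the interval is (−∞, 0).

With y'=λy (z=hλ):
  y_{n+1} = y_n + z·[4/5·y_n + 1/5·y_{n+1}] ⇒ (1 − 1/5z)y_{n+1} = (1 + 4/5z)y_n
  so R(z) = (1 + 4/5z)/(1 − 1/5z).

Boundary: |R(x)|=1, x<0.
x=-0.86: |R|=0.2662
R=−1: 1+4/5x = −1+1/5x ⇒ -3/5x=2 ⇒ x=2/(-3/5)=-3.3333
Confirm numerically:
  x=-2.857: |R|=0.81812 <1
  x=-2.590: |R|=0.70619 <1
  x=-2.201: |R|=0.52826 <1
  x=-1.729: |R|=0.28474 <1
  x=-3.920: |R|=1.19731 >1
  x=-3.759: |R|=1.14579 >1
Interval (-3.3333, 0).

z∈(-3.3333,0).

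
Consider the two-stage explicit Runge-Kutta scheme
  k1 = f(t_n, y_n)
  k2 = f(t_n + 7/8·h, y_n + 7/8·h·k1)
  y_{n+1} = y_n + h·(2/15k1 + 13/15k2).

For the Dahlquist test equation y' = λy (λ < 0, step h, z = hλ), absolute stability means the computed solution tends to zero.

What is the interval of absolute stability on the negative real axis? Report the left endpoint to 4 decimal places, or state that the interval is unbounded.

Set f=λy, z=hλ:
  k1=λy_n ⇒ h·k1=z·y_n;  k2=λ(1+7/8z)y_n ⇒ h·k2=z(1+7/8z)y_n
  y_{n+1}/y_n = 1 + 2/15z + 13/15z(1+7/8z) = 1 + z + 91/120z²
  Hence R(z) = 1 + z + 91/120z².

Find x<0 with |R(x)|<1.
x=-1.35: |R|=1.0321
R=1: x+91/120x²=0 ⇒ x=−120/91=-1.3187; min R=1−1/(4·91/120)=0.6703>−1
Confirm numerically:
  x=-1.277: |R|=0.95964 <1
  x=-1.248: |R|=0.93311 <1
  x=-1.167: |R|=0.86577 <1
  x=-1.124: |R|=0.83406 <1
  x=-1.595: |R|=1.33422 >1
  x=-1.418: |R|=1.10680 >1
So |R|<1 on (-1.3187, 0).

z∈(-1.3187,0).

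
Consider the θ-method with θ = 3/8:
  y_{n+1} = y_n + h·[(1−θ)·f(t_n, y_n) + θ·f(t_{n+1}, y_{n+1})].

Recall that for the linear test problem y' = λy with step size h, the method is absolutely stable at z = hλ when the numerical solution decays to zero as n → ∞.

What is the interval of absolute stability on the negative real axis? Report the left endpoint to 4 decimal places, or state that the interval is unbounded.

z∈(-8.0000,0).

Test eqn y'=λy, z=hλ:
  y_{n+1} = y_n + z·[5/8·y_n + 3/8·y_{n+1}] ⇒ (1 − 3/8z)y_{n+1} = (1 + 5/8z)y_n
  R(z) = (1 + 5/8z)/(1 − 3/8z).

Find x<0 with |R(x)|<1.
x=-0.78: |R|=0.3965
R=−1: 1+5/8x = −1+3/8x ⇒ -1/4x=2 ⇒ x=2/(-1/4)=-8.0000
Confirm numerically:
  x=-7.250: |R|=0.94958 <1
  x=-3.948: |R|=0.59161 <1
  x=-3.670: |R|=0.54445 <1
  x=-8.182: |R|=1.01118 >1
  x=-8.092: |R|=1.00570 >1
Stable set (-8.0000, 0).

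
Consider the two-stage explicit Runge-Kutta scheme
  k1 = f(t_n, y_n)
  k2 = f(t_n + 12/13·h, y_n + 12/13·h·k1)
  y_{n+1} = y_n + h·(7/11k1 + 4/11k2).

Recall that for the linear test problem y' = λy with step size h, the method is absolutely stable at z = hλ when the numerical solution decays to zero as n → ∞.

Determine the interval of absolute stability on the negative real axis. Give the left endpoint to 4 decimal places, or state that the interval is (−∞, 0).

Set f=λy, z=hλ:
  k1=λy_n ⇒ h·k1=z·y_n;  k2=λ(1+12/13z)y_n ⇒ h·k2=z(1+12/13z)y_n
  y_{n+1}/y_n = 1 + 7/11z + 4/11z(1+12/13z) = 1 + z + 48/143z²
  ⇒ R(z) = 1 + z + 48/143z².

Solve |R(x)|<1 on ℝ⁻.
x=-0.75: |R|=0.4388
R=1: x+48/143x²=0 ⇒ x=−143/48=-2.9792; min R=1−1/(4·48/143)=0.2552>−1
Confirm numerically:
  x=-2.819: |R|=0.84844 <1
  x=-2.240: |R|=0.44423 <1
  x=-2.026: |R|=0.35179 <1
  x=-3.489: |R|=1.59708 >1
  x=-3.479: |R|=1.58369 >1
  x=-3.466: |R|=1.56639 >1
So |R|<1 on (-2.9792, 0).

(-2.9792, 0).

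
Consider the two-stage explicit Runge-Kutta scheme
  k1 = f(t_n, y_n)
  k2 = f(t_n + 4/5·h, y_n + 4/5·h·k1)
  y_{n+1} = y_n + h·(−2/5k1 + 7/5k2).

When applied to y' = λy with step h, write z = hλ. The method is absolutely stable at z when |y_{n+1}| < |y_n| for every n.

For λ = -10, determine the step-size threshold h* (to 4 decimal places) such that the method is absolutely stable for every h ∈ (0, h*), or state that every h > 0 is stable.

(-0.8929,0); λ=-10 ⇒ h* = (25/28)/10 = 0.0893.

On y'=λy, z=hλ:
  k1=λy_n ⇒ h·k1=z·y_n;  k2=λ(1+4/5z)y_n ⇒ h·k2=z(1+4/5z)y_n
  y_{n+1}/y_n = 1 − 2/5z + 7/5z(1+4/5z) = 1 + z + 28/25z²
  R(z) = 1 + z + 28/25z².

Boundary: |R(x)|=1, x<0.
x=-1.58: |R|=2.2160
R=1: x+28/25x²=0 ⇒ x=−25/28=-0.8929; min R=1−1/(4·28/25)=0.7768>−1
Confirm numerically:
  x=-0.750: |R|=0.88000 <1
  x=-0.657: |R|=0.82645 <1
  x=-0.627: |R|=0.81330 <1
  x=-0.427: |R|=0.77721 <1
  x=-1.429: |R|=1.85809 >1
  x=-1.400: |R|=1.79520 >1
  x=-1.065: |R|=1.20533 >1
So |R|<1 on (-0.8929, 0).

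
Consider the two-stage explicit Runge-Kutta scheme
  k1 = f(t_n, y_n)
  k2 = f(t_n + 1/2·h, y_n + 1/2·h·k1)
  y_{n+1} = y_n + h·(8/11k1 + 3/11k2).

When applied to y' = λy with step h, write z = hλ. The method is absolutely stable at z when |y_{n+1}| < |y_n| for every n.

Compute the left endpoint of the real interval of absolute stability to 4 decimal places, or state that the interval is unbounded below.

left endpoint -7.3333.

Test eqn y'=λy, z=hλ:
  k1=λy_n ⇒ h·k1=z·y_n;  k2=λ(1+1/2z)y_n ⇒ h·k2=z(1+1/2z)y_n
  y_{n+1}/y_n = 1 + 8/11z + 3/11z(1+1/2z) = 1 + z + 3/22z²
  so R(z) = 1 + z + 3/22z².

Find x<0 with |R(x)|<1.
x=-1.41: |R|=0.1389
R=1: x+3/22x²=0 ⇒ x=−22/3=-7.3333; min R=1−1/(4·3/22)=-0.8333>−1
Confirm numerically:
  x=-7.225: |R|=0.89327 <1
  x=-6.417: |R|=0.19817 <1
  x=-4.550: |R|=0.72693 <1
  x=-7.789: |R|=1.48398 >1
  x=-7.459: |R|=1.12782 >1
So |R|<1 on (-7.3333, 0).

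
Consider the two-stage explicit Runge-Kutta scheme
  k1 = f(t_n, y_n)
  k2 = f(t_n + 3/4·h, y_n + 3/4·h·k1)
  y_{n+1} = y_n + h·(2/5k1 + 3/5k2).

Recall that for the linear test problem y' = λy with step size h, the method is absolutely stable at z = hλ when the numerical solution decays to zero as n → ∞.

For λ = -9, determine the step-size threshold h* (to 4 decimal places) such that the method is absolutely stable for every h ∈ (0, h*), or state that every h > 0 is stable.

(-2.2222,0); λ=-9 ⇒ h* = (20/9)/9 = 0.2469.

On y'=λy, z=hλ:
  k1=λy_n ⇒ h·k1=z·y_n;  k2=λ(1+3/4z)y_n ⇒ h·k2=z(1+3/4z)y_n
  y_{n+1}/y_n = 1 + 2/5z + 3/5z(1+3/4z) = 1 + z + 9/20z²
  R(z) = 1 + z + 9/20z².

Solve |R(x)|<1 on ℝ⁻.
x=-0.56: |R|=0.5811
R=1: x+9/20x²=0 ⇒ x=−20/9=-2.2222; min R=1−1/(4·9/20)=0.4444>−1
Confirm numerically:
  x=-1.996: |R|=0.79681 <1
  x=-1.477: |R|=0.50469 <1
  x=-1.365: |R|=0.47345 <1
  x=-1.279: |R|=0.45713 <1
  x=-2.792: |R|=1.71587 >1
  x=-2.665: |R|=1.53100 >1
  x=-2.425: |R|=1.22128 >1
So |R|<1 on (-2.2222, 0).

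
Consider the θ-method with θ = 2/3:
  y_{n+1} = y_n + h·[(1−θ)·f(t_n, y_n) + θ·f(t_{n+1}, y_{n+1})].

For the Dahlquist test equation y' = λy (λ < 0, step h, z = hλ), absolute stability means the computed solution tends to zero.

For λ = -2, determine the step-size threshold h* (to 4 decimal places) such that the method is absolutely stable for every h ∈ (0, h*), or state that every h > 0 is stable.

(−∞, 0) — no finite endpoint. Any h>0 works for λ=-2.

Test eqn y'=λy, z=hλ:
  y_{n+1} = y_n + z·[1/3·y_n + 2/3·y_{n+1}] ⇒ (1 − 2/3z)y_{n+1} = (1 + 1/3z)y_n
  so R(z) = (1 + 1/3z)/(1 − 2/3z).

Boundary: |R(x)|=1, x<0.
x=-1.58: |R|=0.2305
x=-2: |R|=0.1429
x=-10: |R|=0.3043
x=-100: |R|=0.4778
θ=2/3≥1/2 ⇒ |1+1/3x|<|1−2/3x| ∀x<0 ⇒ stable on all of ℝ⁻.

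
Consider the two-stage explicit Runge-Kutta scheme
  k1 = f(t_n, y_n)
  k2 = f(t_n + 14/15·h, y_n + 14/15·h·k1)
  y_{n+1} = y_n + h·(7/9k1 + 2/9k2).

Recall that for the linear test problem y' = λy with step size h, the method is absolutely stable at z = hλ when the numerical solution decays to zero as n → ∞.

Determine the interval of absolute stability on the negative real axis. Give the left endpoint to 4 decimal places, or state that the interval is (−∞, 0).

Set f=λy, z=hλ:
  k1=λy_n ⇒ h·k1=z·y_n;  k2=λ(1+14/15z)y_n ⇒ h·k2=z(1+14/15z)y_n
  y_{n+1}/y_n = 1 + 7/9z + 2/9z(1+14/15z) = 1 + z + 28/135z²
  R(z) = 1 + z + 28/135z².

Boundary: |R(x)|=1, x<0.
x=-0.99: |R|=0.2133
R=1: x+28/135x²=0 ⇒ x=−135/28=-4.8214; min R=1−1/(4·28/135)=-0.2054>−1
Confirm numerically:
  x=-3.092: |R|=0.10909 <1
  x=-2.368: |R|=0.20498 <1
  x=-2.062: |R|=0.18014 <1
  x=-5.102: |R|=1.29690 >1
  x=-5.050: |R|=1.23941 >1
Stable set (-4.8214, 0).

z∈(-4.8214,0).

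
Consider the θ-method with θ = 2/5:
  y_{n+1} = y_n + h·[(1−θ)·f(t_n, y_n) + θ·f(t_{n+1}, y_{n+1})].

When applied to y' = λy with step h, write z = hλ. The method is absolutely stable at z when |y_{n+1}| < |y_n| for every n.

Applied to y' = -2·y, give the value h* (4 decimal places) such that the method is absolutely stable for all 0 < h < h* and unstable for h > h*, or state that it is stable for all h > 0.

Test eqn y'=λy, z=hλ:
  y_{n+1} = y_n + z·[3/5·y_n + 2/5·y_{n+1}] ⇒ (1 − 2/5z)y_{n+1} = (1 + 3/5z)y_n
  ⇒ R(z) = (1 + 3/5z)/(1 − 2/5z).

Solve |R(x)|<1 on ℝ⁻.
x=-0.46: |R|=0.6115
R=−1: 1+3/5x = −1+2/5x ⇒ -1/5x=2 ⇒ x=2/(-1/5)=-10.0000
Confirm numerically:
  x=-7.967: |R|=0.90289 <1
  x=-5.933: |R|=0.75886 <1
  x=-4.610: |R|=0.62096 <1
  x=-4.401: |R|=0.59433 <1
  x=-10.239: |R|=1.00938 >1
  x=-10.127: |R|=1.00503 >1
  x=-10.041: |R|=1.00163 >1
Interval (-10.0000, 0).

(-10.0000,0); λ=-2 ⇒ h* = (10)/2 = 5.0000.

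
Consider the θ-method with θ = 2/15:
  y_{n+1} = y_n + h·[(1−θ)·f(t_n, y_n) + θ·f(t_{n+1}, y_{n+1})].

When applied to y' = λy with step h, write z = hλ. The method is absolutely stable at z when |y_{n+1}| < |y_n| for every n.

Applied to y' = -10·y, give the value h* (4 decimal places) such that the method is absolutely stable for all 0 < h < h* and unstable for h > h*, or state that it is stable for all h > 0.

(-2.7273,0); λ=-10 ⇒ h* = (30/11)/10 = 0.2727.

On y'=λy, z=hλ:
  y_{n+1} = y_n + z·[13/15·y_n + 2/15·y_{n+1}] ⇒ (1 − 2/15z)y_{n+1} = (1 + 13/15z)y_n
  Hence R(z) = (1 + 13/15z)/(1 − 2/15z).

Need |R(x)|<1, x<0.
x=-1.7: |R|=0.3859
R=−1: 1+13/15x = −1+2/15x ⇒ -11/15x=2 ⇒ x=2/(-11/15)=-2.7273
Confirm numerically:
  x=-2.683: |R|=0.97609 <1
  x=-2.099: |R|=0.64001 <1
  x=-1.988: |R|=0.57146 <1
  x=-1.641: |R|=0.34641 <1
  x=-3.254: |R|=1.26939 >1
  x=-3.124: |R|=1.20538 >1
  x=-3.010: |R|=1.14795 >1
Interval (-2.7273, 0).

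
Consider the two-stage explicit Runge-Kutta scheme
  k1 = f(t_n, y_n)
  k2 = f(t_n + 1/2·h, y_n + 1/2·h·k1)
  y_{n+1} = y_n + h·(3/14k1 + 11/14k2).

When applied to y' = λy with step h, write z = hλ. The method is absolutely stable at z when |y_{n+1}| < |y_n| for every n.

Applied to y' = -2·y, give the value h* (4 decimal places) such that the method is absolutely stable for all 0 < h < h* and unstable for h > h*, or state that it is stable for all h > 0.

Test eqn y'=λy, z=hλ:
  k1=λy_n ⇒ h·k1=z·y_n;  k2=λ(1+1/2z)y_n ⇒ h·k2=z(1+1/2z)y_n
  y_{n+1}/y_n = 1 + 3/14z + 11/14z(1+1/2z) = 1 + z + 11/28z²
  ⇒ R(z) = 1 + z + 11/28z².

Solve |R(x)|<1 on ℝ⁻.
x=-1.34: |R|=0.3654
R=1: x+11/28x²=0 ⇒ x=−28/11=-2.5455; min R=1−1/(4·11/28)=0.3636>−1
Confirm numerically:
  x=-1.754: |R|=0.45463 <1
  x=-1.524: |R|=0.38844 <1
  x=-1.249: |R|=0.36386 <1
  x=-3.023: |R|=1.56714 >1
  x=-2.723: |R|=1.18993 >1
So |R|<1 on (-2.5455, 0).

(-2.5455,0); λ=-2 ⇒ h* = (28/11)/2 = 1.2727.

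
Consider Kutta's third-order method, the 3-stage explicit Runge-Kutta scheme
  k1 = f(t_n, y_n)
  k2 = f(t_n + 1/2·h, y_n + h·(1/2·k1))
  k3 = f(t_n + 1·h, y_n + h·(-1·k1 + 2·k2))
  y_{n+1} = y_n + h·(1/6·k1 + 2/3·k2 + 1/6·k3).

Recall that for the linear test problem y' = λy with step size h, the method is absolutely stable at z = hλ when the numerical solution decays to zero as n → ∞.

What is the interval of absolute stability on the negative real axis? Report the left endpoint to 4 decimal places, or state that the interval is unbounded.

z∈(-2.5127,0).

With y'=λy (z=hλ):
  order 3, 3-stage ⇒ R(z)=1+z+z^2/2+z^3/6
  (e.g. R(-1.06)=0.30330, |R|=0.30330)

Find x<0 with |R(x)|<1.
x=-1.06: |R|=0.3033
|R(-1.83)|=0.1770 |R(-1.59)|=0.0041 |R(-0.57)|=0.5616
Bisect:
  x_lo=-3.1860 |R|=2.5006  x_hi=-0.2440 |R|=0.7833
  mid=-1.71500 |R|=0.08509 →hi
  mid=-2.45049 |R|=0.90054 →hi
  mid=-2.81824 |R|=1.57763 →lo
  mid=-2.63437 |R|=1.21146 →lo
  mid=-2.54243 |R|=1.04948 →lo
  mid=-2.49646 |R|=0.97343 →hi
  mid=-2.51945 |R|=1.01105 →lo
  mid=-2.50795 |R|=0.99214 →hi
  ...
  [-2.51280,-2.51262] ⇒ x*=-2.5127
So |R|<1 on (-2.5127, 0).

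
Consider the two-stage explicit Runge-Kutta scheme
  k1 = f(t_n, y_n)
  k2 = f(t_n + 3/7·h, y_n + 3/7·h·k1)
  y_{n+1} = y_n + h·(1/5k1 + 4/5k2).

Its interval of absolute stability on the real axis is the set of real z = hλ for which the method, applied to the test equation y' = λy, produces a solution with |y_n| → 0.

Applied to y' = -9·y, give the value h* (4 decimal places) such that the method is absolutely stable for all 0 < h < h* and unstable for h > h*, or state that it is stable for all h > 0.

(-2.9167,0); λ=-9 ⇒ h* = (35/12)/9 = 0.3241.

With y'=λy (z=hλ):
  k1=λy_n ⇒ h·k1=z·y_n;  k2=λ(1+3/7z)y_n ⇒ h·k2=z(1+3/7z)y_n
  y_{n+1}/y_n = 1 + 1/5z + 4/5z(1+3/7z) = 1 + z + 12/35z²
  R(z) = 1 + z + 12/35z².

Boundary: |R(x)|=1, x<0.
x=-1.13: |R|=0.3078
R=1: x+12/35x²=0 ⇒ x=−35/12=-2.9167; min R=1−1/(4·12/35)=0.2708>−1
Confirm numerically:
  x=-2.443: |R|=0.60326 <1
  x=-1.804: |R|=0.31180 <1
  x=-1.579: |R|=0.27583 <1
  x=-3.332: |R|=1.47448 >1
  x=-3.215: |R|=1.32885 >1
  x=-2.991: |R|=1.07623 >1
Stable set (-2.9167, 0).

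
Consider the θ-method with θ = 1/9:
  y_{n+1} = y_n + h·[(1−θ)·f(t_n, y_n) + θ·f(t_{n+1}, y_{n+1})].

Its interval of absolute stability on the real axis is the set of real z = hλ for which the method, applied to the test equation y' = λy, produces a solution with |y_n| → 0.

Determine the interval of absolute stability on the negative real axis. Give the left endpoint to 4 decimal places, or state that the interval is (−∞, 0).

z∈(-2.5714,0).

On y'=λy, z=hλ:
  y_{n+1} = y_n + z·[8/9·y_n + 1/9·y_{n+1}] ⇒ (1 − 1/9z)y_{n+1} = (1 + 8/9z)y_n
  ⇒ R(z) = (1 + 8/9z)/(1 − 1/9z).

Solve |R(x)|<1 on ℝ⁻.
x=-1.35: |R|=0.1739
R=−1: 1+8/9x = −1+1/9x ⇒ -7/9x=2 ⇒ x=2/(-7/9)=-2.5714
Confirm numerically:
  x=-1.887: |R|=0.55993 <1
  x=-1.793: |R|=0.49514 <1
  x=-1.490: |R|=0.27836 <1
  x=-3.049: |R|=1.27745 >1
  x=-2.983: |R|=1.24042 >1
Interval (-2.5714, 0).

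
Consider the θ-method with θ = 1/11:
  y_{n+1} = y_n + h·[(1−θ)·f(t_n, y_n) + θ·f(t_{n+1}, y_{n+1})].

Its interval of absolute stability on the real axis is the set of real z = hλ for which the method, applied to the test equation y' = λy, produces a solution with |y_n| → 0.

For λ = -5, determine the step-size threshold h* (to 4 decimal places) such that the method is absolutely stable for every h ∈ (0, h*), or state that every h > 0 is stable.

Set f=λy, z=hλ:
  y_{n+1} = y_n + z·[10/11·y_n + 1/11·y_{n+1}] ⇒ (1 − 1/11z)y_{n+1} = (1 + 10/11z)y_n
  so R(z) = (1 + 10/11z)/(1 − 1/11z).

Solve |R(x)|<1 on ℝ⁻.
x=-1.12: |R|=0.0165
R=−1: 1+10/11x = −1+1/11x ⇒ -9/11x=2 ⇒ x=2/(-9/11)=-2.4444
Confirm numerically:
  x=-1.261: |R|=0.13131 <1
  x=-1.114: |R|=0.01156 <1
  x=-1.107: |R|=0.00578 <1
  x=-1.039: |R|=0.05067 <1
  x=-2.974: |R|=1.34106 >1
  x=-2.601: |R|=1.10360 >1
  x=-2.587: |R|=1.09443 >1
Interval (-2.4444, 0).

(-2.4444,0); λ=-5 ⇒ h* = (22/9)/5 = 0.4889.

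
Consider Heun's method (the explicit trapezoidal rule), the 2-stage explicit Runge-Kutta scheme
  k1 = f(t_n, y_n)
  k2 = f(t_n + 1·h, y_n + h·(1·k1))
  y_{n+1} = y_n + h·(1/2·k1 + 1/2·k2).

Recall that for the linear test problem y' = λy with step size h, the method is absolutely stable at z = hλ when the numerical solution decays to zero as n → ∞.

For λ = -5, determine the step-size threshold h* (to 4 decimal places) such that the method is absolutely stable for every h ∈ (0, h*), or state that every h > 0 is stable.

(-2.0000,0); λ=-5 ⇒ h* = 0.4000.

With y'=λy (z=hλ):
  order 2, 2-stage ⇒ R(z)=1+z+z^2/2
  (e.g. R(-1.16)=0.51280, |R|=0.51280)

Boundary: |R(x)|=1, x<0.
x=-1.16: |R|=0.5128
|R(-1.73)|=0.7664 |R(-1.46)|=0.6058 |R(-0.8)|=0.5200
Bisect:
  x_lo=-2.7883 |R|=2.0991  x_hi=-0.3341 |R|=0.7217
  mid=-1.56120 |R|=0.65748 →hi
  mid=-2.17478 |R|=1.19005 →lo
  mid=-1.86799 |R|=0.87670 →hi
  mid=-2.02138 |R|=1.02161 →lo
  mid=-1.94469 |R|=0.94622 →hi
  mid=-1.98304 |R|=0.98318 →hi
  mid=-2.00221 |R|=1.00221 →lo
  mid=-1.99262 |R|=0.99265 →hi
  mid=-1.99742 |R|=0.99742 →hi
  ...
  [-2.00011,-1.99996] ⇒ x*=-2.0000
Stable set (-2.0000, 0).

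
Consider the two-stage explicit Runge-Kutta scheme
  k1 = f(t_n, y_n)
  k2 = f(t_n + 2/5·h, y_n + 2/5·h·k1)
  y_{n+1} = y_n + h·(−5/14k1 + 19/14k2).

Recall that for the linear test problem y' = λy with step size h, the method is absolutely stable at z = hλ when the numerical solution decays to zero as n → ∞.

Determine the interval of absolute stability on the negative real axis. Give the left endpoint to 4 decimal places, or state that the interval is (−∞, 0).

On y'=λy, z=hλ:
  k1=λy_n ⇒ h·k1=z·y_n;  k2=λ(1+2/5z)y_n ⇒ h·k2=z(1+2/5z)y_n
  y_{n+1}/y_n = 1 − 5/14z + 19/14z(1+2/5z) = 1 + z + 19/35z²
  ⇒ R(z) = 1 + z + 19/35z².

Solve |R(x)|<1 on ℝ⁻.
x=-1.36: |R|=0.6441
R=1: x+19/35x²=0 ⇒ x=−35/19=-1.8421; min R=1−1/(4·19/35)=0.5395>−1
Confirm numerically:
  x=-1.212: |R|=0.58543 <1
  x=-1.155: |R|=0.56919 <1
  x=-1.128: |R|=0.56272 <1
  x=-0.884: |R|=0.54022 <1
  x=-2.163: |R|=1.37679 >1
  x=-1.974: |R|=1.14134 >1
So |R|<1 on (-1.8421, 0).

z∈(-1.8421,0).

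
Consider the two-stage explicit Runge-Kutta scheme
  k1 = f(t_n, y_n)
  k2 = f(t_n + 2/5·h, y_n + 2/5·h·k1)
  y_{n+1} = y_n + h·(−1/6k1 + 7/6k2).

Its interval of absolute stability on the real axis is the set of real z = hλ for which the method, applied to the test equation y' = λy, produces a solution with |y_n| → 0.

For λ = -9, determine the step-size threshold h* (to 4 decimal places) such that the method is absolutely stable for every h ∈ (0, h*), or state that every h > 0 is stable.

(-2.1429,0); λ=-9 ⇒ h* = (15/7)/9 = 0.2381.

On y'=λy, z=hλ:
  k1=λy_n ⇒ h·k1=z·y_n;  k2=λ(1+2/5z)y_n ⇒ h·k2=z(1+2/5z)y_n
  y_{n+1}/y_n = 1 − 1/6z + 7/6z(1+2/5z) = 1 + z + 7/15z²
  so R(z) = 1 + z + 7/15z².

Need |R(x)|<1, x<0.
x=-0.78: |R|=0.5039
R=1: x+7/15x²=0 ⇒ x=−15/7=-2.1429; min R=1−1/(4·7/15)=0.4643>−1
Confirm numerically:
  x=-1.732: |R|=0.66792 <1
  x=-1.456: |R|=0.53330 <1
  x=-1.341: |R|=0.49820 <1
  x=-2.590: |R|=1.54045 >1
  x=-2.521: |R|=1.44487 >1
  x=-2.384: |R|=1.26828 >1
Stable set (-2.1429, 0).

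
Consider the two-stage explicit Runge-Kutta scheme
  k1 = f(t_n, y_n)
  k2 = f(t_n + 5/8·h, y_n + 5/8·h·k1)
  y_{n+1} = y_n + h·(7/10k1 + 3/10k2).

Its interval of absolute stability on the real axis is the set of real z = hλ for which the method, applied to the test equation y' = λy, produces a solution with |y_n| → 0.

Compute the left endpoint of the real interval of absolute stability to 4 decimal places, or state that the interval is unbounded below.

On y'=λy, z=hλ:
  k1=λy_n ⇒ h·k1=z·y_n;  k2=λ(1+5/8z)y_n ⇒ h·k2=z(1+5/8z)y_n
  y_{n+1}/y_n = 1 + 7/10z + 3/10z(1+5/8z) = 1 + z + 3/16z²
  ⇒ R(z) = 1 + z + 3/16z².

Need |R(x)|<1, x<0.
x=-0.33: |R|=0.6904
R=1: x+3/16x²=0 ⇒ x=−16/3=-5.3333; min R=1−1/(4·3/16)=-0.3333>−1
Confirm numerically:
  x=-5.170: |R|=0.84167 <1
  x=-4.093: |R|=0.04812 <1
  x=-2.869: |R|=0.32566 <1
  x=-2.507: |R|=0.32855 <1
  x=-5.912: |R|=1.64145 >1
  x=-5.694: |R|=1.38506 >1
Stable set (-5.3333, 0).

z* = -5.3333.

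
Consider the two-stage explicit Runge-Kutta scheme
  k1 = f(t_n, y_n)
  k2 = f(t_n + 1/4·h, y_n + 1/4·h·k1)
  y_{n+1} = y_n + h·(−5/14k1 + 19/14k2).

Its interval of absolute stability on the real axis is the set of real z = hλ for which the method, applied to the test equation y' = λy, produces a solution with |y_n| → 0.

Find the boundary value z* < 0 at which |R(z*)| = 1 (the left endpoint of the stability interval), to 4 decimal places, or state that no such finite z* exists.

left endpoint -2.9474.

With y'=λy (z=hλ):
  k1=λy_n ⇒ h·k1=z·y_n;  k2=λ(1+1/4z)y_n ⇒ h·k2=z(1+1/4z)y_n
  y_{n+1}/y_n = 1 − 5/14z + 19/14z(1+1/4z) = 1 + z + 19/56z²
  R(z) = 1 + z + 19/56z².

Boundary: |R(x)|=1, x<0.
x=-0.47: |R|=0.6049
R=1: x+19/56x²=0 ⇒ x=−56/19=-2.9474; min R=1−1/(4·19/56)=0.2632>−1
Confirm numerically:
  x=-2.821: |R|=0.87905 <1
  x=-2.573: |R|=0.67318 <1
  x=-1.225: |R|=0.28414 <1
  x=-3.494: |R|=1.64801 >1
  x=-3.409: |R|=1.53393 >1
  x=-3.363: |R|=1.47424 >1
So |R|<1 on (-2.9474, 0).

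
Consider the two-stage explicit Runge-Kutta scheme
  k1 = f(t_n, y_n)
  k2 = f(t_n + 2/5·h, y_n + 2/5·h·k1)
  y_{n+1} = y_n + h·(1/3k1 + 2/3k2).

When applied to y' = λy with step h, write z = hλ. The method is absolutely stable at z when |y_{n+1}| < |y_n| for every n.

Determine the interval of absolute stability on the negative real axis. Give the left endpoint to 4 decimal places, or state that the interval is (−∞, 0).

z∈(-3.7500,0).

With y'=λy (z=hλ):
  k1=λy_n ⇒ h·k1=z·y_n;  k2=λ(1+2/5z)y_n ⇒ h·k2=z(1+2/5z)y_n
  y_{n+1}/y_n = 1 + 1/3z + 2/3z(1+2/5z) = 1 + z + 4/15z²
  so R(z) = 1 + z + 4/15z².

Find x<0 with |R(x)|<1.
x=-1.03: |R|=0.2529
R=1: x+4/15x²=0 ⇒ x=−15/4=-3.7500; min R=1−1/(4·4/15)=0.0625>−1
Confirm numerically:
  x=-3.085: |R|=0.45293 <1
  x=-3.056: |R|=0.43444 <1
  x=-2.092: |R|=0.07506 <1
  x=-4.133: |R|=1.42212 >1
  x=-4.103: |R|=1.38623 >1
  x=-3.941: |R|=1.20073 >1
So |R|<1 on (-3.7500, 0).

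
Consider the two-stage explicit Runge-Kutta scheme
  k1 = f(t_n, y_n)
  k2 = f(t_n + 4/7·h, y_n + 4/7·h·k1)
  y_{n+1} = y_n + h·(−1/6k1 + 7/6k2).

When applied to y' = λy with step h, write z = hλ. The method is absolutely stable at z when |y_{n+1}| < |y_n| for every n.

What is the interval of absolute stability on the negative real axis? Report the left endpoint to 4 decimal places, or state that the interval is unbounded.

(-1.5000, 0).

On y'=λy, z=hλ:
  k1=λy_n ⇒ h·k1=z·y_n;  k2=λ(1+4/7z)y_n ⇒ h·k2=z(1+4/7z)y_n
  y_{n+1}/y_n = 1 − 1/6z + 7/6z(1+4/7z) = 1 + z + 2/3z²
  ⇒ R(z) = 1 + z + 2/3z².

Find x<0 with |R(x)|<1.
x=-0.65: |R|=0.6317
R=1: x+2/3x²=0 ⇒ x=−3/2=-1.5000; min R=1−1/(4·2/3)=0.6250>−1
Confirm numerically:
  x=-0.870: |R|=0.63460 <1
  x=-0.800: |R|=0.62667 <1
  x=-1.921: |R|=1.53916 >1
  x=-1.876: |R|=1.47025 >1
Stable set (-1.5000, 0).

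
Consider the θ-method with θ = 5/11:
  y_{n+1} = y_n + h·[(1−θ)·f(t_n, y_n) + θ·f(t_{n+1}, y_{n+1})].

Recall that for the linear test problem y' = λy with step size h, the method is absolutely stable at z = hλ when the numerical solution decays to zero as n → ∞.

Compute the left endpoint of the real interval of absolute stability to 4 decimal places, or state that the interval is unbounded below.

On y'=λy, z=hλ:
  y_{n+1} = y_n + z·[6/11·y_n + 5/11·y_{n+1}] ⇒ (1 − 5/11z)y_{n+1} = (1 + 6/11z)y_n
  R(z) = (1 + 6/11z)/(1 − 5/11z).

Need |R(x)|<1, x<0.
x=-0.71: |R|=0.4632
R=−1: 1+6/11x = −1+5/11x ⇒ -1/11x=2 ⇒ x=2/(-1/11)=-22.0000
Confirm numerically:
  x=-17.691: |R|=0.95667 <1
  x=-16.728: |R|=0.94429 <1
  x=-13.369: |R|=0.88913 <1
  x=-22.484: |R|=1.00392 >1
  x=-22.273: |R|=1.00223 >1
Stable set (-22.0000, 0).

z* = -22.0000.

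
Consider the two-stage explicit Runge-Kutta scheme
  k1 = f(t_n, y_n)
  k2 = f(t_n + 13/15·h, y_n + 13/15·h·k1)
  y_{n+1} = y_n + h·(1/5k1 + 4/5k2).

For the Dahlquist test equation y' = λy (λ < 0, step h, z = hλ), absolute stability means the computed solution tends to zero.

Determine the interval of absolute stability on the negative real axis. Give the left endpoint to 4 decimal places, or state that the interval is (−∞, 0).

With y'=λy (z=hλ):
  k1=λy_n ⇒ h·k1=z·y_n;  k2=λ(1+13/15z)y_n ⇒ h·k2=z(1+13/15z)y_n
  y_{n+1}/y_n = 1 + 1/5z + 4/5z(1+13/15z) = 1 + z + 52/75z²
  ⇒ R(z) = 1 + z + 52/75z².

Solve |R(x)|<1 on ℝ⁻.
x=-1.47: |R|=1.0282
R=1: x+52/75x²=0 ⇒ x=−75/52=-1.4423; min R=1−1/(4·52/75)=0.6394>−1
Confirm numerically:
  x=-1.175: |R|=0.78223 <1
  x=-1.069: |R|=0.72331 <1
  x=-0.777: |R|=0.64159 <1
  x=-0.754: |R|=0.64017 <1
  x=-1.760: |R|=1.38767 >1
  x=-1.719: |R|=1.32977 >1
Interval (-1.4423, 0).

(-1.4423, 0).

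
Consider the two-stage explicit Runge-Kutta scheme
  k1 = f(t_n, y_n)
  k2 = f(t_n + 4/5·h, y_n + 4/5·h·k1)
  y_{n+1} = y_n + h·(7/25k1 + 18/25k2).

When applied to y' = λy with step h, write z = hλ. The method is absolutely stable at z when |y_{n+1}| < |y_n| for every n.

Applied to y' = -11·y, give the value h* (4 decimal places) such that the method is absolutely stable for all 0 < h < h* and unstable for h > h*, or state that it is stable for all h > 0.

Set f=λy, z=hλ:
  k1=λy_n ⇒ h·k1=z·y_n;  k2=λ(1+4/5z)y_n ⇒ h·k2=z(1+4/5z)y_n
  y_{n+1}/y_n = 1 + 7/25z + 18/25z(1+4/5z) = 1 + z + 72/125z²
  R(z) = 1 + z + 72/125z².

Need |R(x)|<1, x<0.
x=-0.91: |R|=0.5670
R=1: x+72/125x²=0 ⇒ x=−125/72=-1.7361; min R=1−1/(4·72/125)=0.5660>−1
Confirm numerically:
  x=-1.327: |R|=0.68730 <1
  x=-1.295: |R|=0.67097 <1
  x=-1.024: |R|=0.57998 <1
  x=-0.701: |R|=0.58205 <1
  x=-2.172: |R|=1.54533 >1
  x=-2.171: |R|=1.54383 >1
  x=-2.134: |R|=1.48908 >1
So |R|<1 on (-1.7361, 0).

(-1.7361,0); λ=-11 ⇒ h* = (125/72)/11 = 0.1578.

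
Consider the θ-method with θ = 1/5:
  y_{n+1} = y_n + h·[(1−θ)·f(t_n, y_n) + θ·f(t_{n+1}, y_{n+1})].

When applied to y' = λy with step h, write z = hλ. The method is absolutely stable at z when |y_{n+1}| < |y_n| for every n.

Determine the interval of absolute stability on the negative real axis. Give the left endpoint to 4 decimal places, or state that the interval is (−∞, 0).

With y'=λy (z=hλ):
  y_{n+1} = y_n + z·[4/5·y_n + 1/5·y_{n+1}] ⇒ (1 − 1/5z)y_{n+1} = (1 + 4/5z)y_n
  so R(z) = (1 + 4/5z)/(1 − 1/5z).

Boundary: |R(x)|=1, x<0.
x=-0.44: |R|=0.5956
R=−1: 1+4/5x = −1+1/5x ⇒ -3/5x=2 ⇒ x=2/(-3/5)=-3.3333
Confirm numerically:
  x=-2.163: |R|=0.50984 <1
  x=-1.727: |R|=0.28363 <1
  x=-1.619: |R|=0.22299 <1
  x=-1.446: |R|=0.12163 <1
  x=-3.692: |R|=1.12379 >1
  x=-3.624: |R|=1.10111 >1
  x=-3.438: |R|=1.03721 >1
Stable set (-3.3333, 0).

(-3.3333, 0).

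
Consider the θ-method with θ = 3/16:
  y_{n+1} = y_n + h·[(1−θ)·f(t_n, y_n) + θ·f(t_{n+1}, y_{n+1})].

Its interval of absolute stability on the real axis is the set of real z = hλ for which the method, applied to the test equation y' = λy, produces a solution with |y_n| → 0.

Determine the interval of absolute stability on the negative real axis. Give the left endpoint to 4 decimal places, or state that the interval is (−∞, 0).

(-3.2000, 0).

Set f=λy, z=hλ:
  y_{n+1} = y_n + z·[13/16·y_n + 3/16·y_{n+1}] ⇒ (1 − 3/16z)y_{n+1} = (1 + 13/16z)y_n
  R(z) = (1 + 13/16z)/(1 − 3/16z).

Solve |R(x)|<1 on ℝ⁻.
x=-0.84: |R|=0.2743
R=−1: 1+13/16x = −1+3/16x ⇒ -5/8x=2 ⇒ x=2/(-5/8)=-3.2000
Confirm numerically:
  x=-2.391: |R|=0.65089 <1
  x=-1.867: |R|=0.38290 <1
  x=-1.729: |R|=0.30571 <1
  x=-3.758: |R|=1.20459 >1
  x=-3.623: |R|=1.15743 >1
  x=-3.593: |R|=1.14676 >1
So |R|<1 on (-3.2000, 0).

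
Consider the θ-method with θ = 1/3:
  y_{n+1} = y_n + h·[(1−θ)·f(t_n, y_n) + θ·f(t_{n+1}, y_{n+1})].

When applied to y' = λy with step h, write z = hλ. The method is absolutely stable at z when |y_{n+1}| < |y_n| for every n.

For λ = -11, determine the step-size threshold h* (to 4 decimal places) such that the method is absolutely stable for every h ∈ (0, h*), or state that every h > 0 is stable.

Set f=λy, z=hλ:
  y_{n+1} = y_n + z·[2/3·y_n + 1/3·y_{n+1}] ⇒ (1 − 1/3z)y_{n+1} = (1 + 2/3z)y_n
  Hence R(z) = (1 + 2/3z)/(1 − 1/3z).

Find x<0 with |R(x)|<1.
x=-0.4: |R|=0.6471
R=−1: 1+2/3x = −1+1/3x ⇒ -1/3x=2 ⇒ x=2/(-1/3)=-6.0000
Confirm numerically:
  x=-5.889: |R|=0.98751 <1
  x=-4.189: |R|=0.74809 <1
  x=-3.300: |R|=0.57143 <1
  x=-6.112: |R|=1.01229 >1
  x=-6.108: |R|=1.01186 >1
  x=-6.073: |R|=1.00805 >1
Interval (-6.0000, 0).

(-6.0000,0); λ=-11 ⇒ h* = (6)/11 = 0.5455.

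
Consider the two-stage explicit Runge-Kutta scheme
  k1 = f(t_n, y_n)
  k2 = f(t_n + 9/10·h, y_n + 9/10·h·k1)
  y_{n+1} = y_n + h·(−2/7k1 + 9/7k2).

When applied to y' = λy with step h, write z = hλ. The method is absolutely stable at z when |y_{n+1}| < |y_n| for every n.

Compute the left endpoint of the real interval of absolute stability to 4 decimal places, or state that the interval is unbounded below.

On y'=λy, z=hλ:
  k1=λy_n ⇒ h·k1=z·y_n;  k2=λ(1+9/10z)y_n ⇒ h·k2=z(1+9/10z)y_n
  y_{n+1}/y_n = 1 − 2/7z + 9/7z(1+9/10z) = 1 + z + 81/70z²
  R(z) = 1 + z + 81/70z².

Solve |R(x)|<1 on ℝ⁻.
x=-0.62: |R|=0.8248
R=1: x+81/70x²=0 ⇒ x=−70/81=-0.8642; min R=1−1/(4·81/70)=0.7840>−1
Confirm numerically:
  x=-0.830: |R|=0.96716 <1
  x=-0.433: |R|=0.78395 <1
  x=-0.350: |R|=0.79175 <1
  x=-1.323: |R|=1.70238 >1
  x=-1.301: |R|=1.65758 >1
  x=-1.014: |R|=1.17577 >1
Stable set (-0.8642, 0).

left endpoint -0.8642.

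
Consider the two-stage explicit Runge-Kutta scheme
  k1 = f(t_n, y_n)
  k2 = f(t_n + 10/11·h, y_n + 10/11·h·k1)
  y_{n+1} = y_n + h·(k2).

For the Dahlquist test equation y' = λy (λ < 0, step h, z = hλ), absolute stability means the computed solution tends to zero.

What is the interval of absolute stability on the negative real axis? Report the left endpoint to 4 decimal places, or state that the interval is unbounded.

z∈(-1.1000,0).

On y'=λy, z=hλ:
  k1=λy_n ⇒ h·k1=z·y_n;  k2=λ(1+10/11z)y_n ⇒ h·k2=z(1+10/11z)y_n
  y_{n+1}/y_n = 1 + z(1+10/11z) = 1 + z + 10/11z²
  so R(z) = 1 + z + 10/11z².

Find x<0 with |R(x)|<1.
x=-0.43: |R|=0.7381
R=1: x+10/11x²=0 ⇒ x=−11/10=-1.1000; min R=1−1/(4·10/11)=0.7250>−1
Confirm numerically:
  x=-0.886: |R|=0.82763 <1
  x=-0.774: |R|=0.77061 <1
  x=-0.663: |R|=0.73661 <1
  x=-1.677: |R|=1.87966 >1
  x=-1.599: |R|=1.72536 >1
  x=-1.564: |R|=1.65972 >1
Stable set (-1.1000, 0).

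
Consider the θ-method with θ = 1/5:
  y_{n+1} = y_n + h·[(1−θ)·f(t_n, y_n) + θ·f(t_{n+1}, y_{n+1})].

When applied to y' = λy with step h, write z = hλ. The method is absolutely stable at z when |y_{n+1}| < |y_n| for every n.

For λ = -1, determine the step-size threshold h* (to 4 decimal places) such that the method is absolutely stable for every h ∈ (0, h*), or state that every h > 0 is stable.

On y'=λy, z=hλ:
  y_{n+1} = y_n + z·[4/5·y_n + 1/5·y_{n+1}] ⇒ (1 − 1/5z)y_{n+1} = (1 + 4/5z)y_n
  ⇒ R(z) = (1 + 4/5z)/(1 − 1/5z).

Boundary: |R(x)|=1, x<0.
x=-0.93: |R|=0.2159
R=−1: 1+4/5x = −1+1/5x ⇒ -3/5x=2 ⇒ x=2/(-3/5)=-3.3333
Confirm numerically:
  x=-3.280: |R|=0.98068 <1
  x=-2.644: |R|=0.72946 <1
  x=-2.569: |R|=0.69705 <1
  x=-2.376: |R|=0.61063 <1
  x=-3.848: |R|=1.17450 >1
  x=-3.760: |R|=1.14612 >1
  x=-3.588: |R|=1.08896 >1
Interval (-3.3333, 0).

(-3.3333,0); λ=-1 ⇒ h* = (10/3)/1 = 3.3333.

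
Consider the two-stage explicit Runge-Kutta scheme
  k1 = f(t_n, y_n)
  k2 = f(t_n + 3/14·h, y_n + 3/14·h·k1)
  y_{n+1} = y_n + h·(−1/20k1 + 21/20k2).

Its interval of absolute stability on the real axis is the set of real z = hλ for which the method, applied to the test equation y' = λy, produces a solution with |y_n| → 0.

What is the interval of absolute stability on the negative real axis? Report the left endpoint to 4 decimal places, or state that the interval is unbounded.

Set f=λy, z=hλ:
  k1=λy_n ⇒ h·k1=z·y_n;  k2=λ(1+3/14z)y_n ⇒ h·k2=z(1+3/14z)y_n
  y_{n+1}/y_n = 1 − 1/20z + 21/20z(1+3/14z) = 1 + z + 9/40z²
  R(z) = 1 + z + 9/40z².

Boundary: |R(x)|=1, x<0.
x=-1.48: |R|=0.0128
R=1: x+9/40x²=0 ⇒ x=−40/9=-4.4444; min R=1−1/(4·9/40)=-0.1111>−1
Confirm numerically:
  x=-4.103: |R|=0.68479 <1
  x=-4.014: |R|=0.61124 <1
  x=-3.649: |R|=0.34692 <1
  x=-2.355: |R|=0.10714 <1
  x=-4.796: |R|=1.37936 >1
  x=-4.697: |R|=1.26691 >1
  x=-4.615: |R|=1.17710 >1
Stable set (-4.4444, 0).

z∈(-4.4444,0).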